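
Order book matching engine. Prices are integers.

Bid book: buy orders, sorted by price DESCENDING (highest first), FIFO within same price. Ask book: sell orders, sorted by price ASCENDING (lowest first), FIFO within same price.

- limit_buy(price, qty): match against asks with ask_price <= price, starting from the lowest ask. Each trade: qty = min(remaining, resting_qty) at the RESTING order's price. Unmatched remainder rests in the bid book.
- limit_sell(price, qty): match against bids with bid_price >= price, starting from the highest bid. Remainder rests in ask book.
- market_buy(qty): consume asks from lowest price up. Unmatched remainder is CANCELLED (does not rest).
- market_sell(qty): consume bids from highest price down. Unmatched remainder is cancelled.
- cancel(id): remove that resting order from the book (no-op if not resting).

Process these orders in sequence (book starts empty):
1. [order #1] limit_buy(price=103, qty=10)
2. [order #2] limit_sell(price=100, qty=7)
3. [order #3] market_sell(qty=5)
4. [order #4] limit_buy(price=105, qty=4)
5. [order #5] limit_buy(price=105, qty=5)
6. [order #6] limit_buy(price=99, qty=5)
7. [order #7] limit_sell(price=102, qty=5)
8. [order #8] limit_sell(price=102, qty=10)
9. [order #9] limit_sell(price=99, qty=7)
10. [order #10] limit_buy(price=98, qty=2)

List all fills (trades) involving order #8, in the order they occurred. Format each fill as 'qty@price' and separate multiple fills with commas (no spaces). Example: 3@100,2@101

After op 1 [order #1] limit_buy(price=103, qty=10): fills=none; bids=[#1:10@103] asks=[-]
After op 2 [order #2] limit_sell(price=100, qty=7): fills=#1x#2:7@103; bids=[#1:3@103] asks=[-]
After op 3 [order #3] market_sell(qty=5): fills=#1x#3:3@103; bids=[-] asks=[-]
After op 4 [order #4] limit_buy(price=105, qty=4): fills=none; bids=[#4:4@105] asks=[-]
After op 5 [order #5] limit_buy(price=105, qty=5): fills=none; bids=[#4:4@105 #5:5@105] asks=[-]
After op 6 [order #6] limit_buy(price=99, qty=5): fills=none; bids=[#4:4@105 #5:5@105 #6:5@99] asks=[-]
After op 7 [order #7] limit_sell(price=102, qty=5): fills=#4x#7:4@105 #5x#7:1@105; bids=[#5:4@105 #6:5@99] asks=[-]
After op 8 [order #8] limit_sell(price=102, qty=10): fills=#5x#8:4@105; bids=[#6:5@99] asks=[#8:6@102]
After op 9 [order #9] limit_sell(price=99, qty=7): fills=#6x#9:5@99; bids=[-] asks=[#9:2@99 #8:6@102]
After op 10 [order #10] limit_buy(price=98, qty=2): fills=none; bids=[#10:2@98] asks=[#9:2@99 #8:6@102]

Answer: 4@105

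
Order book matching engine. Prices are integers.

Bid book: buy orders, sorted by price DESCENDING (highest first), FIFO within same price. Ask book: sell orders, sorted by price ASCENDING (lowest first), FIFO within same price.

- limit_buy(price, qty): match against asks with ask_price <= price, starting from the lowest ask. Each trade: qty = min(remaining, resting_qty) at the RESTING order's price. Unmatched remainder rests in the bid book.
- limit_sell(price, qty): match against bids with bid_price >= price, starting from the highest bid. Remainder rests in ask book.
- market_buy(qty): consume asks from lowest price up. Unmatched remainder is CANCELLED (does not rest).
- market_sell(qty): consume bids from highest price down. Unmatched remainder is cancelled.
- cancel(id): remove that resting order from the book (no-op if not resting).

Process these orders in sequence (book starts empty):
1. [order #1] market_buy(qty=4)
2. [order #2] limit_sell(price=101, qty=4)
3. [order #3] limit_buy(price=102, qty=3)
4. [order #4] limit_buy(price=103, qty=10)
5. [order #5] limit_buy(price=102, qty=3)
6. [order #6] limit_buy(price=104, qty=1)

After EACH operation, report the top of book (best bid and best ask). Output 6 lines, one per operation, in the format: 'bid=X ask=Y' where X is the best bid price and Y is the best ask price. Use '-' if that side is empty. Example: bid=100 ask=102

After op 1 [order #1] market_buy(qty=4): fills=none; bids=[-] asks=[-]
After op 2 [order #2] limit_sell(price=101, qty=4): fills=none; bids=[-] asks=[#2:4@101]
After op 3 [order #3] limit_buy(price=102, qty=3): fills=#3x#2:3@101; bids=[-] asks=[#2:1@101]
After op 4 [order #4] limit_buy(price=103, qty=10): fills=#4x#2:1@101; bids=[#4:9@103] asks=[-]
After op 5 [order #5] limit_buy(price=102, qty=3): fills=none; bids=[#4:9@103 #5:3@102] asks=[-]
After op 6 [order #6] limit_buy(price=104, qty=1): fills=none; bids=[#6:1@104 #4:9@103 #5:3@102] asks=[-]

Answer: bid=- ask=-
bid=- ask=101
bid=- ask=101
bid=103 ask=-
bid=103 ask=-
bid=104 ask=-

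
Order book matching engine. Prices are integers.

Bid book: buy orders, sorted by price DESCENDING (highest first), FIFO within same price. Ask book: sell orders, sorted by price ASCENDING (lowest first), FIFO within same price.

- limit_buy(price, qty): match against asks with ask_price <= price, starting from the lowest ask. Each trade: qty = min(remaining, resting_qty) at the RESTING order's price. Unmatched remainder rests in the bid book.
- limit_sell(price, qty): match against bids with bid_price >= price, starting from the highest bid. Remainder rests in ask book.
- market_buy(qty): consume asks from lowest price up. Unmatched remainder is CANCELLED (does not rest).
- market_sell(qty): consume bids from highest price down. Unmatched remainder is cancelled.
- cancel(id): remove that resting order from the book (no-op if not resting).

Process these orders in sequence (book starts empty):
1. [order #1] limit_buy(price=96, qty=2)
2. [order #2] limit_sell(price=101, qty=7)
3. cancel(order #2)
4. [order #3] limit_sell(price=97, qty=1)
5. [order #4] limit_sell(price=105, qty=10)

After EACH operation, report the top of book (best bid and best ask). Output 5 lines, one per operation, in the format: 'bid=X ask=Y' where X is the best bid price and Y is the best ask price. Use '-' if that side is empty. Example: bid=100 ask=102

Answer: bid=96 ask=-
bid=96 ask=101
bid=96 ask=-
bid=96 ask=97
bid=96 ask=97

Derivation:
After op 1 [order #1] limit_buy(price=96, qty=2): fills=none; bids=[#1:2@96] asks=[-]
After op 2 [order #2] limit_sell(price=101, qty=7): fills=none; bids=[#1:2@96] asks=[#2:7@101]
After op 3 cancel(order #2): fills=none; bids=[#1:2@96] asks=[-]
After op 4 [order #3] limit_sell(price=97, qty=1): fills=none; bids=[#1:2@96] asks=[#3:1@97]
After op 5 [order #4] limit_sell(price=105, qty=10): fills=none; bids=[#1:2@96] asks=[#3:1@97 #4:10@105]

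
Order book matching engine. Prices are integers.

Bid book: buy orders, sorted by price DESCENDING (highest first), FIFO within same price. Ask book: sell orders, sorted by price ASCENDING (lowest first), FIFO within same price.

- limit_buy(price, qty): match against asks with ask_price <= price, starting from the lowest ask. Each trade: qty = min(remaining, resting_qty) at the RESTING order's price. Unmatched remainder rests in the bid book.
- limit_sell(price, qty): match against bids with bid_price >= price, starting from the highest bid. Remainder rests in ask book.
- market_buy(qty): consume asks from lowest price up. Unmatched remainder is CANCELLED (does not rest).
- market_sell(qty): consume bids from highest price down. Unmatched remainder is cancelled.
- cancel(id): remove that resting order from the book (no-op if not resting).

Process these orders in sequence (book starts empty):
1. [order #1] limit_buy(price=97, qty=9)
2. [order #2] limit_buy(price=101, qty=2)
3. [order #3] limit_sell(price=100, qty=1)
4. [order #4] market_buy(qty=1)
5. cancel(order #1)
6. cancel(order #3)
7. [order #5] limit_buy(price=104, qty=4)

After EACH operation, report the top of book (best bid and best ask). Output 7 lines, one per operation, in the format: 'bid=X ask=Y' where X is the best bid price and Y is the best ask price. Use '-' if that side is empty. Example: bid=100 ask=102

Answer: bid=97 ask=-
bid=101 ask=-
bid=101 ask=-
bid=101 ask=-
bid=101 ask=-
bid=101 ask=-
bid=104 ask=-

Derivation:
After op 1 [order #1] limit_buy(price=97, qty=9): fills=none; bids=[#1:9@97] asks=[-]
After op 2 [order #2] limit_buy(price=101, qty=2): fills=none; bids=[#2:2@101 #1:9@97] asks=[-]
After op 3 [order #3] limit_sell(price=100, qty=1): fills=#2x#3:1@101; bids=[#2:1@101 #1:9@97] asks=[-]
After op 4 [order #4] market_buy(qty=1): fills=none; bids=[#2:1@101 #1:9@97] asks=[-]
After op 5 cancel(order #1): fills=none; bids=[#2:1@101] asks=[-]
After op 6 cancel(order #3): fills=none; bids=[#2:1@101] asks=[-]
After op 7 [order #5] limit_buy(price=104, qty=4): fills=none; bids=[#5:4@104 #2:1@101] asks=[-]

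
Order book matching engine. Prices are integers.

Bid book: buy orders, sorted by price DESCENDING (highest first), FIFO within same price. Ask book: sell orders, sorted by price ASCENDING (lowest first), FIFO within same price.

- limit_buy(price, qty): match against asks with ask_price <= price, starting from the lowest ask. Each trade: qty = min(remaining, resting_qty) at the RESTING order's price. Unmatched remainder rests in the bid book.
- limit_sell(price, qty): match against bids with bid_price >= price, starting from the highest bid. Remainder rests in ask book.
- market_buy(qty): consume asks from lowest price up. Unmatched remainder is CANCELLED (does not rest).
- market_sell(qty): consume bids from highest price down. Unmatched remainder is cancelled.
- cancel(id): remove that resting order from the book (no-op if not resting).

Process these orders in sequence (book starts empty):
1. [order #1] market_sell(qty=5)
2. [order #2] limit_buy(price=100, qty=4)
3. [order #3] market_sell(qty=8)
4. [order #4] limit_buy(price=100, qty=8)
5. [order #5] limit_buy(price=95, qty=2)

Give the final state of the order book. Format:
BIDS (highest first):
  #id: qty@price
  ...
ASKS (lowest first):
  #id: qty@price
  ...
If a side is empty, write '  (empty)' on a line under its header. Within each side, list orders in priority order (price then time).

Answer: BIDS (highest first):
  #4: 8@100
  #5: 2@95
ASKS (lowest first):
  (empty)

Derivation:
After op 1 [order #1] market_sell(qty=5): fills=none; bids=[-] asks=[-]
After op 2 [order #2] limit_buy(price=100, qty=4): fills=none; bids=[#2:4@100] asks=[-]
After op 3 [order #3] market_sell(qty=8): fills=#2x#3:4@100; bids=[-] asks=[-]
After op 4 [order #4] limit_buy(price=100, qty=8): fills=none; bids=[#4:8@100] asks=[-]
After op 5 [order #5] limit_buy(price=95, qty=2): fills=none; bids=[#4:8@100 #5:2@95] asks=[-]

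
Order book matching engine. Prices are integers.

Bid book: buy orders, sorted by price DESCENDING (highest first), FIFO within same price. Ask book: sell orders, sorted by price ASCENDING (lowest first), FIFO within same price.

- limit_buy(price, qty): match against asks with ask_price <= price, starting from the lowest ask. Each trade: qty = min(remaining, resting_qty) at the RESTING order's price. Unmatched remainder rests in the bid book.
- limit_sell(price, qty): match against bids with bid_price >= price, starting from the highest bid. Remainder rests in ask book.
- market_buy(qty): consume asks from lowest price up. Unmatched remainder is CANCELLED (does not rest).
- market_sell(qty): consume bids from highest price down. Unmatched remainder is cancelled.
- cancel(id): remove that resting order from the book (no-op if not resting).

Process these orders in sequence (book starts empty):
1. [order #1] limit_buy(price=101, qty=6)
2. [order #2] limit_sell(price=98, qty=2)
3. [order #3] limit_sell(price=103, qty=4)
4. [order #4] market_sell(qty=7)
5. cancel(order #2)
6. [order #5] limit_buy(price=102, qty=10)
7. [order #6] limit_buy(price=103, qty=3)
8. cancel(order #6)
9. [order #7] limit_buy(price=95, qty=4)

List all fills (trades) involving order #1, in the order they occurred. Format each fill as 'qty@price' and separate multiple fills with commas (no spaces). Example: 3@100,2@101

Answer: 2@101,4@101

Derivation:
After op 1 [order #1] limit_buy(price=101, qty=6): fills=none; bids=[#1:6@101] asks=[-]
After op 2 [order #2] limit_sell(price=98, qty=2): fills=#1x#2:2@101; bids=[#1:4@101] asks=[-]
After op 3 [order #3] limit_sell(price=103, qty=4): fills=none; bids=[#1:4@101] asks=[#3:4@103]
After op 4 [order #4] market_sell(qty=7): fills=#1x#4:4@101; bids=[-] asks=[#3:4@103]
After op 5 cancel(order #2): fills=none; bids=[-] asks=[#3:4@103]
After op 6 [order #5] limit_buy(price=102, qty=10): fills=none; bids=[#5:10@102] asks=[#3:4@103]
After op 7 [order #6] limit_buy(price=103, qty=3): fills=#6x#3:3@103; bids=[#5:10@102] asks=[#3:1@103]
After op 8 cancel(order #6): fills=none; bids=[#5:10@102] asks=[#3:1@103]
After op 9 [order #7] limit_buy(price=95, qty=4): fills=none; bids=[#5:10@102 #7:4@95] asks=[#3:1@103]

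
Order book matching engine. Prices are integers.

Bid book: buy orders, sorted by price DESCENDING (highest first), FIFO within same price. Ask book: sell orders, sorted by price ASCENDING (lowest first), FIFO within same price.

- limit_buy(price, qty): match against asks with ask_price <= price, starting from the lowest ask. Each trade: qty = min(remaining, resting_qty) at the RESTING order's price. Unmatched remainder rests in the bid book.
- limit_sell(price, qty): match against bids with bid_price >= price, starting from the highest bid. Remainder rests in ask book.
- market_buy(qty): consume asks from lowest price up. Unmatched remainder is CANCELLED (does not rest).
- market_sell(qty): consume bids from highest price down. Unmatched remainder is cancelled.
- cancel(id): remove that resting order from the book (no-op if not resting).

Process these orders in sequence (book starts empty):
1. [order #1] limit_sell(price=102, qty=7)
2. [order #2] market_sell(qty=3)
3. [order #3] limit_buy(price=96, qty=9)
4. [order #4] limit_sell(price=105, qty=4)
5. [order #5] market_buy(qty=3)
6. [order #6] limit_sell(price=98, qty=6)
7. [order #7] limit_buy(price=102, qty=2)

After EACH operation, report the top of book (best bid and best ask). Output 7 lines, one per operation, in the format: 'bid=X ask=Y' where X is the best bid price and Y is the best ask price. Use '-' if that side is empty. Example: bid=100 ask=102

Answer: bid=- ask=102
bid=- ask=102
bid=96 ask=102
bid=96 ask=102
bid=96 ask=102
bid=96 ask=98
bid=96 ask=98

Derivation:
After op 1 [order #1] limit_sell(price=102, qty=7): fills=none; bids=[-] asks=[#1:7@102]
After op 2 [order #2] market_sell(qty=3): fills=none; bids=[-] asks=[#1:7@102]
After op 3 [order #3] limit_buy(price=96, qty=9): fills=none; bids=[#3:9@96] asks=[#1:7@102]
After op 4 [order #4] limit_sell(price=105, qty=4): fills=none; bids=[#3:9@96] asks=[#1:7@102 #4:4@105]
After op 5 [order #5] market_buy(qty=3): fills=#5x#1:3@102; bids=[#3:9@96] asks=[#1:4@102 #4:4@105]
After op 6 [order #6] limit_sell(price=98, qty=6): fills=none; bids=[#3:9@96] asks=[#6:6@98 #1:4@102 #4:4@105]
After op 7 [order #7] limit_buy(price=102, qty=2): fills=#7x#6:2@98; bids=[#3:9@96] asks=[#6:4@98 #1:4@102 #4:4@105]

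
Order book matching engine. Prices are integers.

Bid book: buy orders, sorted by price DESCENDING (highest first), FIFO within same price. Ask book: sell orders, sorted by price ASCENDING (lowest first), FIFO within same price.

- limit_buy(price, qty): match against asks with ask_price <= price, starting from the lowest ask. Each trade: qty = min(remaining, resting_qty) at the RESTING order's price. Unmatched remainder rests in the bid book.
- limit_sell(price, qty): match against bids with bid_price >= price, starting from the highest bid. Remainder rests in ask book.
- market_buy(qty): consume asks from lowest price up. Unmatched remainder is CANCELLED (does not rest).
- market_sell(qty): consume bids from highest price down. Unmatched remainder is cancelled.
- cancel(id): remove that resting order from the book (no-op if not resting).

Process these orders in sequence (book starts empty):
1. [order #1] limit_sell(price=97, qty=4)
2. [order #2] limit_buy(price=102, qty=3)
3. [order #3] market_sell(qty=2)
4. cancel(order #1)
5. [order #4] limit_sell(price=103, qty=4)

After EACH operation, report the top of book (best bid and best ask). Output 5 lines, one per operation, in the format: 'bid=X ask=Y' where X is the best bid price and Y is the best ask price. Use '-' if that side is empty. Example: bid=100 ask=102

After op 1 [order #1] limit_sell(price=97, qty=4): fills=none; bids=[-] asks=[#1:4@97]
After op 2 [order #2] limit_buy(price=102, qty=3): fills=#2x#1:3@97; bids=[-] asks=[#1:1@97]
After op 3 [order #3] market_sell(qty=2): fills=none; bids=[-] asks=[#1:1@97]
After op 4 cancel(order #1): fills=none; bids=[-] asks=[-]
After op 5 [order #4] limit_sell(price=103, qty=4): fills=none; bids=[-] asks=[#4:4@103]

Answer: bid=- ask=97
bid=- ask=97
bid=- ask=97
bid=- ask=-
bid=- ask=103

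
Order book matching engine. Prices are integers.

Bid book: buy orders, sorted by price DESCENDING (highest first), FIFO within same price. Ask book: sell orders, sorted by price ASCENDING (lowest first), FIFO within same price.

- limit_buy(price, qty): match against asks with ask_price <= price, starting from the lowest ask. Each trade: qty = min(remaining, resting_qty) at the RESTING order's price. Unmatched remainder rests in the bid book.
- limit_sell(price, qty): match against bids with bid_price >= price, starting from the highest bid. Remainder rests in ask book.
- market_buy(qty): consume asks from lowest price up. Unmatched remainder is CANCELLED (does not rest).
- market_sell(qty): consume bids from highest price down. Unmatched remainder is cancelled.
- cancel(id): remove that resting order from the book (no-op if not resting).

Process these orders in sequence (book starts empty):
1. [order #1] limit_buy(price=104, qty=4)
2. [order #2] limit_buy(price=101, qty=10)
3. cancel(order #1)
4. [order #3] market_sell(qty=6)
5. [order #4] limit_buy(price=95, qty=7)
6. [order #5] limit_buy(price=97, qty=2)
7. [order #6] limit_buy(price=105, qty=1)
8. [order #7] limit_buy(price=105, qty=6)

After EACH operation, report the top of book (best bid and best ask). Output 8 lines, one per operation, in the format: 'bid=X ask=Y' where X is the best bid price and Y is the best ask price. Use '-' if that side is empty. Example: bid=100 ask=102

After op 1 [order #1] limit_buy(price=104, qty=4): fills=none; bids=[#1:4@104] asks=[-]
After op 2 [order #2] limit_buy(price=101, qty=10): fills=none; bids=[#1:4@104 #2:10@101] asks=[-]
After op 3 cancel(order #1): fills=none; bids=[#2:10@101] asks=[-]
After op 4 [order #3] market_sell(qty=6): fills=#2x#3:6@101; bids=[#2:4@101] asks=[-]
After op 5 [order #4] limit_buy(price=95, qty=7): fills=none; bids=[#2:4@101 #4:7@95] asks=[-]
After op 6 [order #5] limit_buy(price=97, qty=2): fills=none; bids=[#2:4@101 #5:2@97 #4:7@95] asks=[-]
After op 7 [order #6] limit_buy(price=105, qty=1): fills=none; bids=[#6:1@105 #2:4@101 #5:2@97 #4:7@95] asks=[-]
After op 8 [order #7] limit_buy(price=105, qty=6): fills=none; bids=[#6:1@105 #7:6@105 #2:4@101 #5:2@97 #4:7@95] asks=[-]

Answer: bid=104 ask=-
bid=104 ask=-
bid=101 ask=-
bid=101 ask=-
bid=101 ask=-
bid=101 ask=-
bid=105 ask=-
bid=105 ask=-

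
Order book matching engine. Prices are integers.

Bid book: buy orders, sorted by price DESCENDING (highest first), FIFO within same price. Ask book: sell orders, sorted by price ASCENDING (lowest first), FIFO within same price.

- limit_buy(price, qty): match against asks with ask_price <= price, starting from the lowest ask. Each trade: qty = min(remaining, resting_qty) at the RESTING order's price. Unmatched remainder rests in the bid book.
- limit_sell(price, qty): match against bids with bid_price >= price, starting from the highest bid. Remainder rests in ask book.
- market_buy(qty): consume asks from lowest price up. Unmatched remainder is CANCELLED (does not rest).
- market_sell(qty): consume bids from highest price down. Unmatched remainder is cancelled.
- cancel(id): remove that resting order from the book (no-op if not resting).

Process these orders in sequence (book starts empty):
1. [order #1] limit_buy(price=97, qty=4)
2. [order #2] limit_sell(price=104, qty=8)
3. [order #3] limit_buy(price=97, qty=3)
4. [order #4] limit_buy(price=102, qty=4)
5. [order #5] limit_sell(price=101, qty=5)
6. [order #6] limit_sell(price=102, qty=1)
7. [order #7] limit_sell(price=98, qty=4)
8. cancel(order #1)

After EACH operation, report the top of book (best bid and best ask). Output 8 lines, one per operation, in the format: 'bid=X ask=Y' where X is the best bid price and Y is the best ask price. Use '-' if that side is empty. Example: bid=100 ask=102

After op 1 [order #1] limit_buy(price=97, qty=4): fills=none; bids=[#1:4@97] asks=[-]
After op 2 [order #2] limit_sell(price=104, qty=8): fills=none; bids=[#1:4@97] asks=[#2:8@104]
After op 3 [order #3] limit_buy(price=97, qty=3): fills=none; bids=[#1:4@97 #3:3@97] asks=[#2:8@104]
After op 4 [order #4] limit_buy(price=102, qty=4): fills=none; bids=[#4:4@102 #1:4@97 #3:3@97] asks=[#2:8@104]
After op 5 [order #5] limit_sell(price=101, qty=5): fills=#4x#5:4@102; bids=[#1:4@97 #3:3@97] asks=[#5:1@101 #2:8@104]
After op 6 [order #6] limit_sell(price=102, qty=1): fills=none; bids=[#1:4@97 #3:3@97] asks=[#5:1@101 #6:1@102 #2:8@104]
After op 7 [order #7] limit_sell(price=98, qty=4): fills=none; bids=[#1:4@97 #3:3@97] asks=[#7:4@98 #5:1@101 #6:1@102 #2:8@104]
After op 8 cancel(order #1): fills=none; bids=[#3:3@97] asks=[#7:4@98 #5:1@101 #6:1@102 #2:8@104]

Answer: bid=97 ask=-
bid=97 ask=104
bid=97 ask=104
bid=102 ask=104
bid=97 ask=101
bid=97 ask=101
bid=97 ask=98
bid=97 ask=98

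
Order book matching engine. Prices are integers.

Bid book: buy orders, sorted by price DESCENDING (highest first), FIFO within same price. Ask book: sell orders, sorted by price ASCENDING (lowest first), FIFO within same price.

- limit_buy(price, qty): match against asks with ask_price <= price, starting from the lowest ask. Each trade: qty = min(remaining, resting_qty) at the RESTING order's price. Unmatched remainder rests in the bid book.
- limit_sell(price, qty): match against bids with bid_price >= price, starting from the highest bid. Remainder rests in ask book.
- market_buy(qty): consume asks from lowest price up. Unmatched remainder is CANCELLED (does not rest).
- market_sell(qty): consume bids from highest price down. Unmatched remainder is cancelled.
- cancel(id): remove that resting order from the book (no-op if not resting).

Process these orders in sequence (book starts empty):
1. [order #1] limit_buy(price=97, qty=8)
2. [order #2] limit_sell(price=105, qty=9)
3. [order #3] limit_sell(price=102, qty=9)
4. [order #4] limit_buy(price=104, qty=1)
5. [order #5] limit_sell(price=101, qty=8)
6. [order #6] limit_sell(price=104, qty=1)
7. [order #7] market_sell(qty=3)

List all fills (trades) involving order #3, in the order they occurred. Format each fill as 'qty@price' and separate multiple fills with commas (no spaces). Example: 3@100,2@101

Answer: 1@102

Derivation:
After op 1 [order #1] limit_buy(price=97, qty=8): fills=none; bids=[#1:8@97] asks=[-]
After op 2 [order #2] limit_sell(price=105, qty=9): fills=none; bids=[#1:8@97] asks=[#2:9@105]
After op 3 [order #3] limit_sell(price=102, qty=9): fills=none; bids=[#1:8@97] asks=[#3:9@102 #2:9@105]
After op 4 [order #4] limit_buy(price=104, qty=1): fills=#4x#3:1@102; bids=[#1:8@97] asks=[#3:8@102 #2:9@105]
After op 5 [order #5] limit_sell(price=101, qty=8): fills=none; bids=[#1:8@97] asks=[#5:8@101 #3:8@102 #2:9@105]
After op 6 [order #6] limit_sell(price=104, qty=1): fills=none; bids=[#1:8@97] asks=[#5:8@101 #3:8@102 #6:1@104 #2:9@105]
After op 7 [order #7] market_sell(qty=3): fills=#1x#7:3@97; bids=[#1:5@97] asks=[#5:8@101 #3:8@102 #6:1@104 #2:9@105]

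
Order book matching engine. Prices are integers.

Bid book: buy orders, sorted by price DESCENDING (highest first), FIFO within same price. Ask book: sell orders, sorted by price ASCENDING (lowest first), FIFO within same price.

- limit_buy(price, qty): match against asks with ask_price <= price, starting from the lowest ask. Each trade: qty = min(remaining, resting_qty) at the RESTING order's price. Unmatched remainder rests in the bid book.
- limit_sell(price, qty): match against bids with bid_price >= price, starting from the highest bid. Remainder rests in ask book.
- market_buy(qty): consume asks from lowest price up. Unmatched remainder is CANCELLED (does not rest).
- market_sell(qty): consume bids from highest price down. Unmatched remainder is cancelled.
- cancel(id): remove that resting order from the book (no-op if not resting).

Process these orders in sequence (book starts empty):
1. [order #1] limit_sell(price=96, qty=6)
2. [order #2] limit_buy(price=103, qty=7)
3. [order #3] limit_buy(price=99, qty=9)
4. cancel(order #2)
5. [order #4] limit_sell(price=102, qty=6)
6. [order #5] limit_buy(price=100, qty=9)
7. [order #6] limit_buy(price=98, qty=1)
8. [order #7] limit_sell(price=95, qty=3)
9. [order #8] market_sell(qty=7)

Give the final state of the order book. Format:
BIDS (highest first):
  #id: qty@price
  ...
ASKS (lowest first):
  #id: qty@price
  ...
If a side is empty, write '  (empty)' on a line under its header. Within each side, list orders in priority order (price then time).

After op 1 [order #1] limit_sell(price=96, qty=6): fills=none; bids=[-] asks=[#1:6@96]
After op 2 [order #2] limit_buy(price=103, qty=7): fills=#2x#1:6@96; bids=[#2:1@103] asks=[-]
After op 3 [order #3] limit_buy(price=99, qty=9): fills=none; bids=[#2:1@103 #3:9@99] asks=[-]
After op 4 cancel(order #2): fills=none; bids=[#3:9@99] asks=[-]
After op 5 [order #4] limit_sell(price=102, qty=6): fills=none; bids=[#3:9@99] asks=[#4:6@102]
After op 6 [order #5] limit_buy(price=100, qty=9): fills=none; bids=[#5:9@100 #3:9@99] asks=[#4:6@102]
After op 7 [order #6] limit_buy(price=98, qty=1): fills=none; bids=[#5:9@100 #3:9@99 #6:1@98] asks=[#4:6@102]
After op 8 [order #7] limit_sell(price=95, qty=3): fills=#5x#7:3@100; bids=[#5:6@100 #3:9@99 #6:1@98] asks=[#4:6@102]
After op 9 [order #8] market_sell(qty=7): fills=#5x#8:6@100 #3x#8:1@99; bids=[#3:8@99 #6:1@98] asks=[#4:6@102]

Answer: BIDS (highest first):
  #3: 8@99
  #6: 1@98
ASKS (lowest first):
  #4: 6@102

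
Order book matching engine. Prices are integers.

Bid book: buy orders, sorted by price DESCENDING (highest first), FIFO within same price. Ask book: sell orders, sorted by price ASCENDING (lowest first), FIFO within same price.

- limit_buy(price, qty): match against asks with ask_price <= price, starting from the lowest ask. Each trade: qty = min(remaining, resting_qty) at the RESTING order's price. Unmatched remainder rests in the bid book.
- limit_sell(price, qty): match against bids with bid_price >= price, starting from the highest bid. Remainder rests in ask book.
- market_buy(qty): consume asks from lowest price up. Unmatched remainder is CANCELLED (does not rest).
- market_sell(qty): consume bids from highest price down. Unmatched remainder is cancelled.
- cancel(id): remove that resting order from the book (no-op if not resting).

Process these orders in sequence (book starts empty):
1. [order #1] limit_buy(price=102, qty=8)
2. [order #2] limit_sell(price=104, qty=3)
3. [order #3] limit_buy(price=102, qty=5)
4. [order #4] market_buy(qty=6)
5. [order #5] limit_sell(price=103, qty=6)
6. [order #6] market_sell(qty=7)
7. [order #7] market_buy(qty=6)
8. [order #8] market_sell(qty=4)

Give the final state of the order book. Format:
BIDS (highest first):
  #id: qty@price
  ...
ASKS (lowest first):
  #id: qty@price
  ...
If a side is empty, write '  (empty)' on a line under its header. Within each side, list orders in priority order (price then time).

Answer: BIDS (highest first):
  #3: 2@102
ASKS (lowest first):
  (empty)

Derivation:
After op 1 [order #1] limit_buy(price=102, qty=8): fills=none; bids=[#1:8@102] asks=[-]
After op 2 [order #2] limit_sell(price=104, qty=3): fills=none; bids=[#1:8@102] asks=[#2:3@104]
After op 3 [order #3] limit_buy(price=102, qty=5): fills=none; bids=[#1:8@102 #3:5@102] asks=[#2:3@104]
After op 4 [order #4] market_buy(qty=6): fills=#4x#2:3@104; bids=[#1:8@102 #3:5@102] asks=[-]
After op 5 [order #5] limit_sell(price=103, qty=6): fills=none; bids=[#1:8@102 #3:5@102] asks=[#5:6@103]
After op 6 [order #6] market_sell(qty=7): fills=#1x#6:7@102; bids=[#1:1@102 #3:5@102] asks=[#5:6@103]
After op 7 [order #7] market_buy(qty=6): fills=#7x#5:6@103; bids=[#1:1@102 #3:5@102] asks=[-]
After op 8 [order #8] market_sell(qty=4): fills=#1x#8:1@102 #3x#8:3@102; bids=[#3:2@102] asks=[-]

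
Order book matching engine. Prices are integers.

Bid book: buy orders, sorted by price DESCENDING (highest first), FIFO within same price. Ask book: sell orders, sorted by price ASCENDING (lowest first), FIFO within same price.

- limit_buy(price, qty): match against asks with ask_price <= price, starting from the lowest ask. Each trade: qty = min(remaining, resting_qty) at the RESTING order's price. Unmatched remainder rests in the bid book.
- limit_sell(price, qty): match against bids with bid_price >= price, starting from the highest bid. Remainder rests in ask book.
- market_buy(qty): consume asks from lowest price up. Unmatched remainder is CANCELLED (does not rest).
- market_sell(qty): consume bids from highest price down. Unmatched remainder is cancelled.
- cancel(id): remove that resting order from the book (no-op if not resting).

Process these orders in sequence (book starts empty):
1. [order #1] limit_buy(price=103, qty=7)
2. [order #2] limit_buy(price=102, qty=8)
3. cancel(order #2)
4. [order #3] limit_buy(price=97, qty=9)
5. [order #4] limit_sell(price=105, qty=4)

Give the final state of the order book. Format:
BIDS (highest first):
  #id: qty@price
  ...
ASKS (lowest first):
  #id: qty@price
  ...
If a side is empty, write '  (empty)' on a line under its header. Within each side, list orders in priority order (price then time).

Answer: BIDS (highest first):
  #1: 7@103
  #3: 9@97
ASKS (lowest first):
  #4: 4@105

Derivation:
After op 1 [order #1] limit_buy(price=103, qty=7): fills=none; bids=[#1:7@103] asks=[-]
After op 2 [order #2] limit_buy(price=102, qty=8): fills=none; bids=[#1:7@103 #2:8@102] asks=[-]
After op 3 cancel(order #2): fills=none; bids=[#1:7@103] asks=[-]
After op 4 [order #3] limit_buy(price=97, qty=9): fills=none; bids=[#1:7@103 #3:9@97] asks=[-]
After op 5 [order #4] limit_sell(price=105, qty=4): fills=none; bids=[#1:7@103 #3:9@97] asks=[#4:4@105]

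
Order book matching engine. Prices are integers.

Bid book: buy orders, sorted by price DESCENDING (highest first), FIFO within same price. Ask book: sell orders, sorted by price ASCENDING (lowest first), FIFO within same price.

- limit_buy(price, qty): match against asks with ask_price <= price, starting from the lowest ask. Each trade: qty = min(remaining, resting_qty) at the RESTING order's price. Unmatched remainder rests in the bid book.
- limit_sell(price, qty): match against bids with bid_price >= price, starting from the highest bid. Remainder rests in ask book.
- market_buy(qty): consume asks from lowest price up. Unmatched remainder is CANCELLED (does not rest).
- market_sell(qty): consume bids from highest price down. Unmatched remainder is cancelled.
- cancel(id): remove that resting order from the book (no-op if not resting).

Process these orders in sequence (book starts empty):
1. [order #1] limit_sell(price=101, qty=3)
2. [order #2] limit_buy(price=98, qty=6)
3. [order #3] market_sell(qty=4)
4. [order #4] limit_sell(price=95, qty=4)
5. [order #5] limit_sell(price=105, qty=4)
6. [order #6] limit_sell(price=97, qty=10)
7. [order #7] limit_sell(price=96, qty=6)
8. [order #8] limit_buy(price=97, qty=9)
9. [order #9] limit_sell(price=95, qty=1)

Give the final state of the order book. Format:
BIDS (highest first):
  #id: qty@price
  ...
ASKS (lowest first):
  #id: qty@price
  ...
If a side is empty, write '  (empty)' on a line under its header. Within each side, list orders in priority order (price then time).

After op 1 [order #1] limit_sell(price=101, qty=3): fills=none; bids=[-] asks=[#1:3@101]
After op 2 [order #2] limit_buy(price=98, qty=6): fills=none; bids=[#2:6@98] asks=[#1:3@101]
After op 3 [order #3] market_sell(qty=4): fills=#2x#3:4@98; bids=[#2:2@98] asks=[#1:3@101]
After op 4 [order #4] limit_sell(price=95, qty=4): fills=#2x#4:2@98; bids=[-] asks=[#4:2@95 #1:3@101]
After op 5 [order #5] limit_sell(price=105, qty=4): fills=none; bids=[-] asks=[#4:2@95 #1:3@101 #5:4@105]
After op 6 [order #6] limit_sell(price=97, qty=10): fills=none; bids=[-] asks=[#4:2@95 #6:10@97 #1:3@101 #5:4@105]
After op 7 [order #7] limit_sell(price=96, qty=6): fills=none; bids=[-] asks=[#4:2@95 #7:6@96 #6:10@97 #1:3@101 #5:4@105]
After op 8 [order #8] limit_buy(price=97, qty=9): fills=#8x#4:2@95 #8x#7:6@96 #8x#6:1@97; bids=[-] asks=[#6:9@97 #1:3@101 #5:4@105]
After op 9 [order #9] limit_sell(price=95, qty=1): fills=none; bids=[-] asks=[#9:1@95 #6:9@97 #1:3@101 #5:4@105]

Answer: BIDS (highest first):
  (empty)
ASKS (lowest first):
  #9: 1@95
  #6: 9@97
  #1: 3@101
  #5: 4@105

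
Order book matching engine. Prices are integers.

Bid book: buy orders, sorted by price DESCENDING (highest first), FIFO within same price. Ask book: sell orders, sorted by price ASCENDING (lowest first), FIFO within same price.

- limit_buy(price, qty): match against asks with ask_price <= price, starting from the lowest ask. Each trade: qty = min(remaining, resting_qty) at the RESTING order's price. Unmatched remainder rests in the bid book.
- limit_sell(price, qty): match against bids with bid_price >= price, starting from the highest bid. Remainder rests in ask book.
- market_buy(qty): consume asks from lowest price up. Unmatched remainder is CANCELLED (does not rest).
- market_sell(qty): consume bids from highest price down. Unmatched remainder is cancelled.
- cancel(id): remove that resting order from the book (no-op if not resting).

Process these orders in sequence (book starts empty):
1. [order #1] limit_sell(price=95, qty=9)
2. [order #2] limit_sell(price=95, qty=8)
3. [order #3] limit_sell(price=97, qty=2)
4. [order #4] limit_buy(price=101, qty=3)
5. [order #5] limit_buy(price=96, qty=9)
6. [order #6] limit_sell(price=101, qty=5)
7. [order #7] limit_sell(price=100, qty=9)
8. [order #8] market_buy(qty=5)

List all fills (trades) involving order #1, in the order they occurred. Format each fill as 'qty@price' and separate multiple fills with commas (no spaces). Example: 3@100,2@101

After op 1 [order #1] limit_sell(price=95, qty=9): fills=none; bids=[-] asks=[#1:9@95]
After op 2 [order #2] limit_sell(price=95, qty=8): fills=none; bids=[-] asks=[#1:9@95 #2:8@95]
After op 3 [order #3] limit_sell(price=97, qty=2): fills=none; bids=[-] asks=[#1:9@95 #2:8@95 #3:2@97]
After op 4 [order #4] limit_buy(price=101, qty=3): fills=#4x#1:3@95; bids=[-] asks=[#1:6@95 #2:8@95 #3:2@97]
After op 5 [order #5] limit_buy(price=96, qty=9): fills=#5x#1:6@95 #5x#2:3@95; bids=[-] asks=[#2:5@95 #3:2@97]
After op 6 [order #6] limit_sell(price=101, qty=5): fills=none; bids=[-] asks=[#2:5@95 #3:2@97 #6:5@101]
After op 7 [order #7] limit_sell(price=100, qty=9): fills=none; bids=[-] asks=[#2:5@95 #3:2@97 #7:9@100 #6:5@101]
After op 8 [order #8] market_buy(qty=5): fills=#8x#2:5@95; bids=[-] asks=[#3:2@97 #7:9@100 #6:5@101]

Answer: 3@95,6@95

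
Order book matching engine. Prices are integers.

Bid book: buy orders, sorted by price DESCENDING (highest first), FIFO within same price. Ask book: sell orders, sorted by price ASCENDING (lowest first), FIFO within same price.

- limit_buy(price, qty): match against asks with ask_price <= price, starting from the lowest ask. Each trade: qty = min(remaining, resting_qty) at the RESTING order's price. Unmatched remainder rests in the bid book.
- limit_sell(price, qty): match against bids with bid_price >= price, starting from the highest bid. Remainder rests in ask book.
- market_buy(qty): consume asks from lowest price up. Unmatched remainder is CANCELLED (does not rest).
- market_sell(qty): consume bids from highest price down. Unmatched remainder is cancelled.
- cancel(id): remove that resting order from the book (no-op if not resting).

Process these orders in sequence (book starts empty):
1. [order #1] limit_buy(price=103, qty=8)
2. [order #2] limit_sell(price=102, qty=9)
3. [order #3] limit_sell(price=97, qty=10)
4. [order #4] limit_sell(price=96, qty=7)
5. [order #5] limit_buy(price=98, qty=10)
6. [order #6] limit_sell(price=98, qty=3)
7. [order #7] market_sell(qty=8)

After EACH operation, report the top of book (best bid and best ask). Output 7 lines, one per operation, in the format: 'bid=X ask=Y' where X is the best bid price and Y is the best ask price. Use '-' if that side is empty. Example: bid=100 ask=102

After op 1 [order #1] limit_buy(price=103, qty=8): fills=none; bids=[#1:8@103] asks=[-]
After op 2 [order #2] limit_sell(price=102, qty=9): fills=#1x#2:8@103; bids=[-] asks=[#2:1@102]
After op 3 [order #3] limit_sell(price=97, qty=10): fills=none; bids=[-] asks=[#3:10@97 #2:1@102]
After op 4 [order #4] limit_sell(price=96, qty=7): fills=none; bids=[-] asks=[#4:7@96 #3:10@97 #2:1@102]
After op 5 [order #5] limit_buy(price=98, qty=10): fills=#5x#4:7@96 #5x#3:3@97; bids=[-] asks=[#3:7@97 #2:1@102]
After op 6 [order #6] limit_sell(price=98, qty=3): fills=none; bids=[-] asks=[#3:7@97 #6:3@98 #2:1@102]
After op 7 [order #7] market_sell(qty=8): fills=none; bids=[-] asks=[#3:7@97 #6:3@98 #2:1@102]

Answer: bid=103 ask=-
bid=- ask=102
bid=- ask=97
bid=- ask=96
bid=- ask=97
bid=- ask=97
bid=- ask=97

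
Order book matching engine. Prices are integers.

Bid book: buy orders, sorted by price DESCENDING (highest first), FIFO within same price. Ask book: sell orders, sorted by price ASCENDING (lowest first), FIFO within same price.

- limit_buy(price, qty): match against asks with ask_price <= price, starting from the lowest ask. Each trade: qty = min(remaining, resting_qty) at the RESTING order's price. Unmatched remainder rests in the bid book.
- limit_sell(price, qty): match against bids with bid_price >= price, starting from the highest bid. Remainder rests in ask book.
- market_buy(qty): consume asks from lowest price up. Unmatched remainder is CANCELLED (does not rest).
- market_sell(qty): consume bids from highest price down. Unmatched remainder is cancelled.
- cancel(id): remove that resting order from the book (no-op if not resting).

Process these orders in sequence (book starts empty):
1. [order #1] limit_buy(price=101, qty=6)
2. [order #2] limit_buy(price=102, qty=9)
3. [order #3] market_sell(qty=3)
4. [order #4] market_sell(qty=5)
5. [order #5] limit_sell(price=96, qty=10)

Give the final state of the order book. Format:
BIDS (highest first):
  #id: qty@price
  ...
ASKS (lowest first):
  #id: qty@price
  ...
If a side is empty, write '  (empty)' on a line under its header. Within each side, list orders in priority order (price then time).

After op 1 [order #1] limit_buy(price=101, qty=6): fills=none; bids=[#1:6@101] asks=[-]
After op 2 [order #2] limit_buy(price=102, qty=9): fills=none; bids=[#2:9@102 #1:6@101] asks=[-]
After op 3 [order #3] market_sell(qty=3): fills=#2x#3:3@102; bids=[#2:6@102 #1:6@101] asks=[-]
After op 4 [order #4] market_sell(qty=5): fills=#2x#4:5@102; bids=[#2:1@102 #1:6@101] asks=[-]
After op 5 [order #5] limit_sell(price=96, qty=10): fills=#2x#5:1@102 #1x#5:6@101; bids=[-] asks=[#5:3@96]

Answer: BIDS (highest first):
  (empty)
ASKS (lowest first):
  #5: 3@96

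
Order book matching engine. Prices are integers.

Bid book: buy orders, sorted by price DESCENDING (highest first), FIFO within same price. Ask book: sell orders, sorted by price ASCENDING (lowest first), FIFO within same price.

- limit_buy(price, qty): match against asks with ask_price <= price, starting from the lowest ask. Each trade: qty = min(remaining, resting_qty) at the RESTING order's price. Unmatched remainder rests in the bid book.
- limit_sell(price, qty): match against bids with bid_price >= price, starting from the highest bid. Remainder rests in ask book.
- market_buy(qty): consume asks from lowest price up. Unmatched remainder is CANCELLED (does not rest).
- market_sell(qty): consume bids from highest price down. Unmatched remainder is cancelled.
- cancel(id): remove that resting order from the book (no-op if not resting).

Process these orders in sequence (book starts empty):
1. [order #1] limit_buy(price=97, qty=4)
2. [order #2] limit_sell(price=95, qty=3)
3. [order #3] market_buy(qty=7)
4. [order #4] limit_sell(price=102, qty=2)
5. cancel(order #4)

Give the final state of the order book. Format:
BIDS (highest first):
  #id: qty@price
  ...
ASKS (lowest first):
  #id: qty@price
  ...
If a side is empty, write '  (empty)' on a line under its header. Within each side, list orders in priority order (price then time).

Answer: BIDS (highest first):
  #1: 1@97
ASKS (lowest first):
  (empty)

Derivation:
After op 1 [order #1] limit_buy(price=97, qty=4): fills=none; bids=[#1:4@97] asks=[-]
After op 2 [order #2] limit_sell(price=95, qty=3): fills=#1x#2:3@97; bids=[#1:1@97] asks=[-]
After op 3 [order #3] market_buy(qty=7): fills=none; bids=[#1:1@97] asks=[-]
After op 4 [order #4] limit_sell(price=102, qty=2): fills=none; bids=[#1:1@97] asks=[#4:2@102]
After op 5 cancel(order #4): fills=none; bids=[#1:1@97] asks=[-]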